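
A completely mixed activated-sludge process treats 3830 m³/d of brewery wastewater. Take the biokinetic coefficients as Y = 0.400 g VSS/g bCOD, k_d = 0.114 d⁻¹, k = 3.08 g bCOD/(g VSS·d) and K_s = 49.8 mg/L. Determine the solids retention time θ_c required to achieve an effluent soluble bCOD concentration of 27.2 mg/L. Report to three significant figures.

θ_c ≈ 3.11 d

At the target effluent, Y k S/(K_s+S) = 0.400×3.08×27.2/77.00 = 0.4352 d⁻¹.
1/θ_c = 0.4352 − 0.114 = 0.3212 d⁻¹, so θ_c = 3.113 d.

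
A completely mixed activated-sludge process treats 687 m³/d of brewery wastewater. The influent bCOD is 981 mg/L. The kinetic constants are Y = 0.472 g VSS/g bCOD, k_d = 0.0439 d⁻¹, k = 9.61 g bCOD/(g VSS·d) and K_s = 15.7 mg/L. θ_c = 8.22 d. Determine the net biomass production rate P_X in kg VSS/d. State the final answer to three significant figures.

P_X ≈ 234 kg VSS/d

Effluent substrate depends only on kinetics and SRT: S = K_s(1 + k_d θ_c) / [θ_c(Yk − k_d) − 1] = 15.7 × (1 + 0.0439 × 8.22) / [8.22 × (0.472 × 9.61 − 0.0439) − 1] = 21.37 / 35.92 = 0.5947 mg/L.
Observed yield with endogenous decay: Y_obs = Y / (1 + k_d·θ_c) = 0.472 / (1 + 0.0439 × 8.22) = 0.472 / 1.361 = 0.3468 g VSS/g bCOD.
Substrate removed = Q·(S₀ − S) = 687 m³/d × (981 − 0.595) g/m³ = 6.74×10^5 g/d = 673.5 kg/d.
So the net sludge growth is P_X = 0.3468 × 673.5 = 233.6 kg VSS/d.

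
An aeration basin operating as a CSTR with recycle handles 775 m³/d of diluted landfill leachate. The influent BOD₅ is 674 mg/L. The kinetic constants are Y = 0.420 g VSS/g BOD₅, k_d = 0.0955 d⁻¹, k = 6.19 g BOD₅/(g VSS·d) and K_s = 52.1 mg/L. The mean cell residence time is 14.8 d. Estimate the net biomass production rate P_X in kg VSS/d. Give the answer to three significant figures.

P_X ≈ 90.4 kg VSS/d

For a completely mixed reactor with recycle the Lawrence–McCarty relation gives S = K_s·(1 + k_d·θ_c) / [θ_c·(Y·k − k_d) − 1] = 52.1 × (1 + 0.0955 × 14.8) / [14.8 × (0.420 × 6.19 − 0.0955) − 1] = 125.7 / 36.06 = 3.487 mg/L.
Observed yield with endogenous decay: Y_obs = Y / (1 + k_d·θ_c) = 0.420 / (1 + 0.0955 × 14.8) = 0.420 / 2.413 = 0.1740 g VSS/g BOD₅.
Q·(S₀ − S) = 775 × (674 − 3.49) × 10⁻³ = 519.6 kg/d removed.
Net biomass production P_X = Y_obs × Q·(S₀ − S) = 0.1740 × 519.6 = 90.43 kg VSS/d.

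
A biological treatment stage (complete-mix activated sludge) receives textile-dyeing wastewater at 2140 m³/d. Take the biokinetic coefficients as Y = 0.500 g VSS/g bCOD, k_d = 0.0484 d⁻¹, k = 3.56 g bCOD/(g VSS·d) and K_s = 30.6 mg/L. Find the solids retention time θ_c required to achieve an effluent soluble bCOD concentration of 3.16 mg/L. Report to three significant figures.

From 1/θ_c = Y·k·S/(K_s + S) − k_d: Y·k·S/(K_s+S) = 0.500 × 3.56 × 3.16 / (30.6 + 3.16) = 0.1666 d⁻¹.
θ_c = 1/(μ − k_d) = 1/(0.1666 − 0.0484) = 1/0.1182 = 8.459 d.

θ_c ≈ 8.46 d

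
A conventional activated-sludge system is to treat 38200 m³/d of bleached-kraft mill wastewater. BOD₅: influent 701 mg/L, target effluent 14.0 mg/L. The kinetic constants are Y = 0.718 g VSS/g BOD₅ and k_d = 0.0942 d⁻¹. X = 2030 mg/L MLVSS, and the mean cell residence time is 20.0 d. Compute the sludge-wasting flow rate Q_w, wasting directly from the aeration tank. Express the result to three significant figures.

Q_w ≈ 3220 m³/d

From the SRT design equation V = Y Q (S₀−S) θ_c / [X (1 + k_d θ_c)] = 0.718 × 38200 × (701 − 14.0) × 20.0 / [2030 × (1 + 0.0942 × 20.0)] = 3.77×10^8 / 5855 = 64370 m³.
For wasting at MLVSS concentration, Q_w = V/θ_c = 64370/20.0 = 3218 m³/d.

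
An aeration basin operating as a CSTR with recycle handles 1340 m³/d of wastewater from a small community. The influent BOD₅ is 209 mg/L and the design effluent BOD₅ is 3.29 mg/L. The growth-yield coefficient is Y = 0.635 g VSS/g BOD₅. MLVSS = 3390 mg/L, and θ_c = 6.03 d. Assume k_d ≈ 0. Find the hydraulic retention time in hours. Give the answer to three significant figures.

V·X = Y·Q·ΔS·θ_c gives V = 0.635 × 1340 × (209 − 3.29) × 6.03 / 3390 = 311.4 m³.
τ = V/Q = 311.4/1340 = 0.2324 d, or 5.576 h.

τ ≈ 5.58 h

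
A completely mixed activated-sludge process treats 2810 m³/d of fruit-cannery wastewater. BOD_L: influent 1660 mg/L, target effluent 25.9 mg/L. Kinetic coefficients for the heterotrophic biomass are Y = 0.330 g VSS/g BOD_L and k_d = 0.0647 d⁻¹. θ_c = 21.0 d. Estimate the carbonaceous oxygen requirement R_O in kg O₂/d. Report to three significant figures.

R_O ≈ 3680 kg O₂/d

Correct the yield for decay: Y_obs = Y/(1 + k_d θ_c) = 0.330 / (1 + 0.0647 × 21.0) = 0.330 / 2.359 = 0.1399.
Q·(S₀ − S) = 2810 × (1660 − 25.9) × 10⁻³ = 4592 kg/d removed.
Biomass synthesised: P_X = Y_obs × 4592 = 642.4 kg VSS/d.
R_O = Q·(S₀ − S) − 1.42·P_X = 4592 − 1.42 × 642.4 = 3680 kg O₂/d.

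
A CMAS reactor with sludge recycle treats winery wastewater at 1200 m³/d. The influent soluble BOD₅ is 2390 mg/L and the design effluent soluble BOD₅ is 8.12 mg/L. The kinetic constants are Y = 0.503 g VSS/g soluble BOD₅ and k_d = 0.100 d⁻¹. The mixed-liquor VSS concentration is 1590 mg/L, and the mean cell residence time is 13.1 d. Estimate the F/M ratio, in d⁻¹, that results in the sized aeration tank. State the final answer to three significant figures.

Rearranging the biomass balance for a CMAS with decay, V = Y·Q·ΔS·θ_c / [X·(1+k_d θ_c)] = 0.503 × 1200 × (2390 − 8.12) × 13.1 / [1590 × (1 + 0.100 × 13.1)] = 1.88×10^7 / 3673 = 5128 m³.
F/M = Q·S₀ / (V·X) = 1200 × 2390 / (5128 × 1590) = 0.3518 g soluble BOD₅·(g VSS·d)⁻¹.

F/M ≈ 0.352 d⁻¹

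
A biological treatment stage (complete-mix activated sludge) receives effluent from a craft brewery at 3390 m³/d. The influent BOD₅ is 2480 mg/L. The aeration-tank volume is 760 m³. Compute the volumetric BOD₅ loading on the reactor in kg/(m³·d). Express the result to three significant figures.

Volumetric loading L_v = Q·S₀ / V = 3390 × 2480 g/m³ / 760.0 m³ = 11062 g/(m³·d) = 11.06 kg BOD₅/(m³·d).

L_v ≈ 11.1 kg BOD₅/(m³·d)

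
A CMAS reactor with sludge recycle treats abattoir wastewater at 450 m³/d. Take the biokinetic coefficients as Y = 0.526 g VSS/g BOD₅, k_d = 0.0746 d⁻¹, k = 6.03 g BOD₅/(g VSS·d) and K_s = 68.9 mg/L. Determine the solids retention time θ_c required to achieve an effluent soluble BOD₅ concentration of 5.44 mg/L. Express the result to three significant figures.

At the target effluent, Y k S/(K_s+S) = 0.526×6.03×5.44/74.34 = 0.2321 d⁻¹.
1/θ_c = 0.2321 − 0.0746 = 0.1575 d⁻¹, so θ_c = 6.349 d.

θ_c ≈ 6.35 d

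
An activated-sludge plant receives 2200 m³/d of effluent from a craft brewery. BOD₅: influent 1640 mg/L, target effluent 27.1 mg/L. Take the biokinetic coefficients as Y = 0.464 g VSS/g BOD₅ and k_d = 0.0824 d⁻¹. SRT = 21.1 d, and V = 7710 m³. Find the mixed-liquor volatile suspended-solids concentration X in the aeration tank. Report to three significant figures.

From V·X·(1 + k_d·θ_c) = Y·Q·(S₀ − S)·θ_c: X = 0.464 × 2200 × (1640 − 27.1) × 21.1 / [7710 × (1 + 0.0824 × 21.1)] = 1645 mg/L.

X ≈ 1650 mg/L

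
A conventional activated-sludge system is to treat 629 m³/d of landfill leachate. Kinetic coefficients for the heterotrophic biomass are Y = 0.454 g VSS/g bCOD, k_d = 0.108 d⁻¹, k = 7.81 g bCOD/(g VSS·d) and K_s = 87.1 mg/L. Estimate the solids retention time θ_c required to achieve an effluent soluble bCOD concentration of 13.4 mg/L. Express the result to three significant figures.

At the target effluent, Y k S/(K_s+S) = 0.454×7.81×13.4/100.5 = 0.4728 d⁻¹.
1/θ_c = 0.4728 − 0.108 = 0.3648 d⁻¹, so θ_c = 2.741 d.

θ_c ≈ 2.74 d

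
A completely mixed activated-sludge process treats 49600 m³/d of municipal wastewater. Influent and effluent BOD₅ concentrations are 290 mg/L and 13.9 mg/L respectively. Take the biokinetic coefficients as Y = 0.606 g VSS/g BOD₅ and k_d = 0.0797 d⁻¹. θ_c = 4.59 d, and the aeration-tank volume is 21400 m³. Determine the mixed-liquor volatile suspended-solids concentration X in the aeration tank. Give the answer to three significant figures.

X ≈ 1300 mg/L

Solving the biomass balance for X: X = Y Q (S₀−S) θ_c / [V (1+k_d θ_c)] = 0.606 × 49600 × (290 − 13.9) × 4.59 / [21400 × (1 + 0.0797 × 4.59)] = 1303 mg/L.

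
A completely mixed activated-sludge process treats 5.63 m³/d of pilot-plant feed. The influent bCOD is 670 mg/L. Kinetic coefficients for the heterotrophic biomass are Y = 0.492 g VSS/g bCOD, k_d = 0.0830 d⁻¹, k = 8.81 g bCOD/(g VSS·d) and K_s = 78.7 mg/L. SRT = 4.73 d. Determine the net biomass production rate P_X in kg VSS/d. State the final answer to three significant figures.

Effluent substrate depends only on kinetics and SRT: S = K_s(1 + k_d θ_c) / [θ_c(Yk − k_d) − 1] = 78.7 × (1 + 0.0830 × 4.73) / [4.73 × (0.492 × 8.81 − 0.0830) − 1] = 109.6 / 19.11 = 5.735 mg/L.
The observed yield is Y_obs = Y/(1 + k_d·θ_c) = 0.492 / (1 + 0.0830 × 4.73) = 0.492 / 1.393 = 0.3533 g VSS per g bCOD removed.
Q·(S₀ − S) = 5.63 × (670 − 5.74) × 10⁻³ = 3.740 kg/d removed.
So the net sludge growth is P_X = 0.3533 × 3.740 = 1.321 kg VSS/d.

P_X ≈ 1.32 kg VSS/d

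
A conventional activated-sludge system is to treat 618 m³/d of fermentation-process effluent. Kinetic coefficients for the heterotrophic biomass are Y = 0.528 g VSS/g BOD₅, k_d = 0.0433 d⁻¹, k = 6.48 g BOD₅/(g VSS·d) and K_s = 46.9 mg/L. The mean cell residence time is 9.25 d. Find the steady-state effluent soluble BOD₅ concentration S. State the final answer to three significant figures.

From the Monod/SRT balance for a CMAS, S = K_s·(1+k_d θ_c)/[θ_c·(Y k − k_d) − 1] = 46.9 × (1 + 0.0433 × 9.25) / [9.25 × (0.528 × 6.48 − 0.0433) − 1] = 65.68 / 30.25 = 2.172 mg/L.

S ≈ 2.17 mg/L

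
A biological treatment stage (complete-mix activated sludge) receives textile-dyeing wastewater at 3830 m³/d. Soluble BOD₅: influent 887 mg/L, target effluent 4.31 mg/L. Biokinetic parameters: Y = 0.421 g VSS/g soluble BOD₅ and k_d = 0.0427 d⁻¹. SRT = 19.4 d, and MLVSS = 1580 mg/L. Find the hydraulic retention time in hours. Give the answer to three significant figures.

τ ≈ 59.9 h

From the SRT design equation V = Y Q (S₀−S) θ_c / [X (1 + k_d θ_c)] = 0.421 × 3830 × (887 − 4.31) × 19.4 / [1580 × (1 + 0.0427 × 19.4)] = 2.76×10^7 / 2889 = 9558 m³.
τ = V/Q = 9558/3830 = 2.496 d, or 59.89 h.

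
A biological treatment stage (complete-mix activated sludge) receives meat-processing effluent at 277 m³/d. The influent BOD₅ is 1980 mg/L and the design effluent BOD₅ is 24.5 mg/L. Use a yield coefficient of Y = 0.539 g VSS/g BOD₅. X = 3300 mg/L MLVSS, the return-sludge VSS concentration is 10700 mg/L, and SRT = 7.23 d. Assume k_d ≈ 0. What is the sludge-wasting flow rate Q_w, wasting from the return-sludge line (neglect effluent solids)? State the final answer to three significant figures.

With k_d = 0 the design equation reduces to V = Y Q (S₀−S) θ_c / X = 0.539 × 277 × (1980 − 24.5) × 7.23 / 3300 = 639.7 m³.
Q_w = (V·X)/(θ_c X_r) = 639.7 × 3300 / (7.23 × 10700) = 27.29 m³/d.

Q_w ≈ 27.3 m³/d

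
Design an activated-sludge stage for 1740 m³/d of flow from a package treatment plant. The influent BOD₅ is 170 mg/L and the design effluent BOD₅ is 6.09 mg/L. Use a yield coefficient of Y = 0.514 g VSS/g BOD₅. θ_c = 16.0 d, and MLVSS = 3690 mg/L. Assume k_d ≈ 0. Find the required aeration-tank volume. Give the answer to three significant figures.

Biomass mass balance (decay neglected): V·X = Y·Q·(S₀ − S)·θ_c, so V = 0.514 × 1740 × (170 − 6.09) × 16.0 / 3690 = 635.6 m³.

V ≈ 636 m³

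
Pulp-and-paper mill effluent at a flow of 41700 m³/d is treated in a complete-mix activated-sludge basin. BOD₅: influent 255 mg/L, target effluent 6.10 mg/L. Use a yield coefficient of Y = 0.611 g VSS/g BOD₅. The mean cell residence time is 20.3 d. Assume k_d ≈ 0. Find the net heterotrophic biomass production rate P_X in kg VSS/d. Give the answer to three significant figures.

No decay correction is needed, so Y_obs = Y = 0.611.
Mass of BOD₅ removed per day: Q(S₀ − S) = 41700 × 248.9 g/m³ = 10379 kg/d.
Net biomass production P_X = Y_obs × Q·(S₀ − S) = 0.6110 × 10379 = 6342 kg VSS/d.

P_X ≈ 6340 kg VSS/d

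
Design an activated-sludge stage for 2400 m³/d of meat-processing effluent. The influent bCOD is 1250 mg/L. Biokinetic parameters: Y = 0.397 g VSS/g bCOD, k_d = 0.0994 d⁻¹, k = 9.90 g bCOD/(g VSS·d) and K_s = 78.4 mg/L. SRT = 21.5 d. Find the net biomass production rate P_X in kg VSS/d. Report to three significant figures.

Effluent substrate depends only on kinetics and SRT: S = K_s(1 + k_d θ_c) / [θ_c(Yk − k_d) − 1] = 78.4 × (1 + 0.0994 × 21.5) / [21.5 × (0.397 × 9.90 − 0.0994) − 1] = 245.9 / 81.36 = 3.023 mg/L.
Y_obs = Y / (1 + k_d θ_c) = 0.397 / (1 + 0.0994 × 21.5) = 0.397 / 3.137 = 0.1265.
Substrate removed = Q·(S₀ − S) = 2400 m³/d × (1250 − 3.02) g/m³ = 2.99×10^6 g/d = 2993 kg/d.
P_X = Y_obs · Q(S₀ − S) = 0.1265 × 2993 = 378.7 kg VSS/d.

P_X ≈ 379 kg VSS/d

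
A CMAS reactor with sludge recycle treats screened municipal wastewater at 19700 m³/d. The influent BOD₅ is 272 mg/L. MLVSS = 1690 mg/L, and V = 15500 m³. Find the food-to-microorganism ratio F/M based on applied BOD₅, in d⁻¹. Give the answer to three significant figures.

F/M ≈ 0.205 d⁻¹

F/M = Q·S₀ / (V·X) = 19700 × 272 / (15500 × 1690) = 0.2046 g BOD₅·(g VSS·d)⁻¹.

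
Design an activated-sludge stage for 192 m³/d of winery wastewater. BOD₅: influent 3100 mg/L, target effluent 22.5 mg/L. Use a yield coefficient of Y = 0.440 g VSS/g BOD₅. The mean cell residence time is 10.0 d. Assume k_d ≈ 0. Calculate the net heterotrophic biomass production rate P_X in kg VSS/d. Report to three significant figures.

P_X ≈ 260 kg VSS/d

No decay correction is needed, so Y_obs = Y = 0.440.
Q·(S₀ − S) = 192 × (3100 − 22.5) × 10⁻³ = 590.9 kg/d removed.
P_X = Y_obs · Q(S₀ − S) = 0.4400 × 590.9 = 260.0 kg VSS/d.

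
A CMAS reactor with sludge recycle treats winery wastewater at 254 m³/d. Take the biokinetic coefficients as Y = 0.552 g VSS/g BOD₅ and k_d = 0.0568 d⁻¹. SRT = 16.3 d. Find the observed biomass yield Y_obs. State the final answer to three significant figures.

Y_obs ≈ 0.287 g VSS/g BOD₅

Y_obs = Y / (1 + k_d θ_c) = 0.552 / (1 + 0.0568 × 16.3) = 0.552 / 1.926 = 0.2866.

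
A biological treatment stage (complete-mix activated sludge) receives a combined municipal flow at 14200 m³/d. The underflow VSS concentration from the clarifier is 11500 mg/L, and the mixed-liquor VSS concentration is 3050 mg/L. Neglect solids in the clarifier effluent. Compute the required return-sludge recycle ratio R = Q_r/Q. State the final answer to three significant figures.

R ≈ 0.361

Mass balance around the secondary clarifier (neglecting effluent solids): R = X / (X_r − X) = 3050 / (11500 − 3050) = 0.3609.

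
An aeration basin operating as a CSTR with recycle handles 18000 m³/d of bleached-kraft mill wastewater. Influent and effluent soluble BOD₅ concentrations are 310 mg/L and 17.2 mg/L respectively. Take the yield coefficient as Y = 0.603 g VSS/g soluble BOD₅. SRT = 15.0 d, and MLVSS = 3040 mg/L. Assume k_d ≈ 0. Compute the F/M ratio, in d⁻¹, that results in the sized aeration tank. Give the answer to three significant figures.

V·X = Y·Q·ΔS·θ_c gives V = 0.603 × 18000 × (310 − 17.2) × 15.0 / 3040 = 15681 m³.
Food-to-microorganism ratio F/M = Q S₀ / (V X) = 18000 × 310 / (15681 × 3040) = 0.1171 d⁻¹.

F/M ≈ 0.117 d⁻¹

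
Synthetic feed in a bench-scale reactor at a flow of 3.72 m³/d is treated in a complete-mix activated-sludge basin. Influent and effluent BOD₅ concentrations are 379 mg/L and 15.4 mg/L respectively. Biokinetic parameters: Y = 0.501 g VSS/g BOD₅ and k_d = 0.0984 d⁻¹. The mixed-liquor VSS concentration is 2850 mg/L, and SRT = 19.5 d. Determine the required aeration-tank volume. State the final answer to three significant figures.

V ≈ 1.59 m³

Rearranging the biomass balance for a CMAS with decay, V = Y·Q·ΔS·θ_c / [X·(1+k_d θ_c)] = 0.501 × 3.72 × (379 − 15.4) × 19.5 / [2850 × (1 + 0.0984 × 19.5)] = 1.32×10^4 / 8319 = 1.589 m³.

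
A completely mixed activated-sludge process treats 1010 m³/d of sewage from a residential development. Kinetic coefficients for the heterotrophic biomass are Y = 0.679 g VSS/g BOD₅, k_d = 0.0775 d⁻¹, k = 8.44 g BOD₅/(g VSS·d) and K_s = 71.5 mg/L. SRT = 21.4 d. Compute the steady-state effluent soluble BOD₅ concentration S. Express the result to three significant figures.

S ≈ 1.58 mg/L

Effluent substrate depends only on kinetics and SRT: S = K_s(1 + k_d θ_c) / [θ_c(Yk − k_d) − 1] = 71.5 × (1 + 0.0775 × 21.4) / [21.4 × (0.679 × 8.44 − 0.0775) − 1] = 190.1 / 120.0 = 1.584 mg/L.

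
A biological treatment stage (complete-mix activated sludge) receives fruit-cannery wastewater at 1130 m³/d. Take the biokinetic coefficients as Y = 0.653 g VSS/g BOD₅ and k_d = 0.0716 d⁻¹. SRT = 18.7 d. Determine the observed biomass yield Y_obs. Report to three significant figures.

Correct the yield for decay: Y_obs = Y/(1 + k_d θ_c) = 0.653 / (1 + 0.0716 × 18.7) = 0.653 / 2.339 = 0.2792.

Y_obs ≈ 0.279 g VSS/g BOD₅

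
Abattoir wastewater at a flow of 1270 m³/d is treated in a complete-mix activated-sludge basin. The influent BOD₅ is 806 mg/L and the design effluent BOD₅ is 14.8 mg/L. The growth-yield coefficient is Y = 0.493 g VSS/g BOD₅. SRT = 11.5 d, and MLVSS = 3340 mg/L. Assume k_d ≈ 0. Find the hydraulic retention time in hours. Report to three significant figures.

τ ≈ 32.2 h

With k_d = 0 the design equation reduces to V = Y Q (S₀−S) θ_c / X = 0.493 × 1270 × (806 − 14.8) × 11.5 / 3340 = 1706 m³.
HRT = V/Q = 1706 m³ / 1270 m³·d⁻¹ = 1.343 d × 24 = 32.23 h.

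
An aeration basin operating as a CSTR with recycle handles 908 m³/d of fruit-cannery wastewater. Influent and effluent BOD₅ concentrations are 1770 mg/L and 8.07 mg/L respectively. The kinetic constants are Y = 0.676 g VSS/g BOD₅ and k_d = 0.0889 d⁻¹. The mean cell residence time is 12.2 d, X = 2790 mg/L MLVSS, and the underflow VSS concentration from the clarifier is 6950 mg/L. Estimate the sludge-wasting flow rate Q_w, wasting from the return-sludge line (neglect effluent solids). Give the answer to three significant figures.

Rearranging the biomass balance for a CMAS with decay, V = Y·Q·ΔS·θ_c / [X·(1+k_d θ_c)] = 0.676 × 908 × (1770 − 8.07) × 12.2 / [2790 × (1 + 0.0889 × 12.2)] = 1.32×10^7 / 5816 = 2269 m³.
Wasting from the return line (neglecting effluent solids): Q_w = V·X / (θ_c·X_r) = 2269 × 2790 / (12.2 × 6950) = 74.65 m³/d.

Q_w ≈ 74.6 m³/d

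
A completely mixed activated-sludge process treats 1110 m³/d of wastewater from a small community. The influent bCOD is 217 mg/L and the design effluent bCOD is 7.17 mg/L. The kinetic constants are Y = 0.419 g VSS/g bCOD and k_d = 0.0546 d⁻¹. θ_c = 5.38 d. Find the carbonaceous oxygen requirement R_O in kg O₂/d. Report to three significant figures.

Y_obs = Y / (1 + k_d θ_c) = 0.419 / (1 + 0.0546 × 5.38) = 0.419 / 1.294 = 0.3239.
Substrate removed = Q·(S₀ − S) = 1110 m³/d × (217 − 7.17) g/m³ = 2.33×10^5 g/d = 232.9 kg/d.
P_X = Y_obs·Q·(S₀ − S) = 0.3239 × 232.9 = 75.43 kg VSS/d.
Carbonaceous O₂ demand = substrate oxidised − cell-mass equivalent = 232.9 − 1.42 × 75.43 = 125.8 kg O₂/d.

R_O ≈ 126 kg O₂/d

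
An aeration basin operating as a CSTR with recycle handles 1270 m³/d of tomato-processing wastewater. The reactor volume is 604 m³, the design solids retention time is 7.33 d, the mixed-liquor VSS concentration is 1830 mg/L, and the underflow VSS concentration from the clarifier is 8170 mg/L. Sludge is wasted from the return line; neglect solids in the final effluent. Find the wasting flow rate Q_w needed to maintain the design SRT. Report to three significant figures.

Wasting from the return line (neglecting effluent solids): Q_w = V·X / (θ_c·X_r) = 604.0 × 1830 / (7.33 × 8170) = 18.46 m³/d.

Q_w ≈ 18.5 m³/d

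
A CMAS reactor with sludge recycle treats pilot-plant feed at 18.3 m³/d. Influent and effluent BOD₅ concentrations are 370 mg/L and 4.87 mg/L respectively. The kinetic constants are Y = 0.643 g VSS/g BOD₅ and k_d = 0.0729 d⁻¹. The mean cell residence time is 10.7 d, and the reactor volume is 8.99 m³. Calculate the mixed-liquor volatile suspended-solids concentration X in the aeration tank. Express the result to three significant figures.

X ≈ 2870 mg/L

From V·X·(1 + k_d·θ_c) = Y·Q·(S₀ − S)·θ_c: X = 0.643 × 18.3 × (370 − 4.87) × 10.7 / [8.99 × (1 + 0.0729 × 10.7)] = 2873 mg/L.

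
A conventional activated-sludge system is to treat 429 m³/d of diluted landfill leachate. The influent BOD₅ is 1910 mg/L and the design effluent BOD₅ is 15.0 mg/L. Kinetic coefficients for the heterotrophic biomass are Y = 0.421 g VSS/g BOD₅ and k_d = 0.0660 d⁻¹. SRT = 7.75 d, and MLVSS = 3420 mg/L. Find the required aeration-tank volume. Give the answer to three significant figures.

V ≈ 513 m³

Rearranging the biomass balance for a CMAS with decay, V = Y·Q·ΔS·θ_c / [X·(1+k_d θ_c)] = 0.421 × 429 × (1910 − 15.0) × 7.75 / [3420 × (1 + 0.0660 × 7.75)] = 2.65×10^6 / 5169 = 513.1 m³.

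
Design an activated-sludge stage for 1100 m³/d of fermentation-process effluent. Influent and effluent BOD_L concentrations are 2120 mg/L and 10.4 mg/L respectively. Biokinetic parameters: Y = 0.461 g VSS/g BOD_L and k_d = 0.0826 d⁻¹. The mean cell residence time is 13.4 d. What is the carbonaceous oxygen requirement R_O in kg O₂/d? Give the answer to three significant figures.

Y_obs = Y / (1 + k_d θ_c) = 0.461 / (1 + 0.0826 × 13.4) = 0.461 / 2.107 = 0.2188.
Mass of BOD_L removed per day: Q(S₀ − S) = 1100 × 2110 g/m³ = 2321 kg/d.
Net sludge production P_X = 0.2188 × 2321 = 507.8 kg VSS/d.
R_O = Q·ΔS − 1.42 P_X = 2321 − 721.0 = 1600 kg O₂/d.

R_O ≈ 1600 kg O₂/d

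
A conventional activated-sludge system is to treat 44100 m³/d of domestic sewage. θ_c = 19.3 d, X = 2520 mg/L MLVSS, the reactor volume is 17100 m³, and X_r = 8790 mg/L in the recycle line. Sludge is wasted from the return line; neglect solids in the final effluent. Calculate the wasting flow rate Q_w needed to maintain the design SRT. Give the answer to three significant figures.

Q_w ≈ 254 m³/d

Q_w = (V·X)/(θ_c X_r) = 17100 × 2520 / (19.3 × 8790) = 254.0 m³/d.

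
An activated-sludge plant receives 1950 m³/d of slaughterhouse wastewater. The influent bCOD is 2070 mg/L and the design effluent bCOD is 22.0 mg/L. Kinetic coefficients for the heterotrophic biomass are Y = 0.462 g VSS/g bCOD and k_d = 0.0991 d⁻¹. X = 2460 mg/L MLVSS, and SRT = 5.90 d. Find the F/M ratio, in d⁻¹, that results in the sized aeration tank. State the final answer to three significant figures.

Steady-state biomass mass balance: V·X·(1 + k_d·θ_c) = Y·Q·(S₀ − S)·θ_c, so V = 0.462 × 1950 × (2070 − 22.0) × 5.90 / [2460 × (1 + 0.0991 × 5.90)] = 1.09×10^7 / 3898 = 2792 m³.
Food-to-microorganism ratio F/M = Q S₀ / (V X) = 1950 × 2070 / (2792 × 2460) = 0.5876 d⁻¹.

F/M ≈ 0.588 d⁻¹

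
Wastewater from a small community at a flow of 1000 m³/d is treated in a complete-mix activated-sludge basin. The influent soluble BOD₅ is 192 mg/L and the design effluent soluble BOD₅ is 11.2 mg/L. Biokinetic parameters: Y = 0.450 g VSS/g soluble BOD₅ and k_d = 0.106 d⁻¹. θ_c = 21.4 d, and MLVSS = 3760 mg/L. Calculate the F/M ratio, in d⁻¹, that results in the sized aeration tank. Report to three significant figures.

From the SRT design equation V = Y Q (S₀−S) θ_c / [X (1 + k_d θ_c)] = 0.450 × 1000 × (192 − 11.2) × 21.4 / [3760 × (1 + 0.106 × 21.4)] = 1.74×10^6 / 12289 = 141.7 m³.
F/M = Q·S₀ / (V·X) = 1000 × 192 / (141.7 × 3760) = 0.3604 g soluble BOD₅·(g VSS·d)⁻¹.

F/M ≈ 0.360 d⁻¹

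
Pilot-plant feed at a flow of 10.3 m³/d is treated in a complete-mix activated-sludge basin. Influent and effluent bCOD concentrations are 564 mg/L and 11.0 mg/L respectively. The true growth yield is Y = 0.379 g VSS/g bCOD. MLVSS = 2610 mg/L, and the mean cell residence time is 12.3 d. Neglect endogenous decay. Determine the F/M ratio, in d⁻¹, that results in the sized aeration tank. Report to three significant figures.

F/M ≈ 0.219 d⁻¹

V·X = Y·Q·ΔS·θ_c gives V = 0.379 × 10.3 × (564 − 11.0) × 12.3 / 2610 = 10.17 m³.
Food-to-microorganism ratio F/M = Q S₀ / (V X) = 10.3 × 564 / (10.17 × 2610) = 0.2188 d⁻¹.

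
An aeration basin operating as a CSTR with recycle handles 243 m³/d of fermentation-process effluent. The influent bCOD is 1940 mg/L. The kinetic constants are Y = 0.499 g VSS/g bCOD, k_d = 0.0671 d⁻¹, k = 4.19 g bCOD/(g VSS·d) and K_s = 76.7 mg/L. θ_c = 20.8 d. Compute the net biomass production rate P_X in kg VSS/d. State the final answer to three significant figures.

P_X ≈ 98.0 kg VSS/d

From the Monod/SRT balance for a CMAS, S = K_s·(1+k_d θ_c)/[θ_c·(Y k − k_d) − 1] = 76.7 × (1 + 0.0671 × 20.8) / [20.8 × (0.499 × 4.19 − 0.0671) − 1] = 183.7 / 41.09 = 4.472 mg/L.
Correct the yield for decay: Y_obs = Y/(1 + k_d θ_c) = 0.499 / (1 + 0.0671 × 20.8) = 0.499 / 2.396 = 0.2083.
Mass of bCOD removed per day: Q(S₀ − S) = 243 × 1936 g/m³ = 470.3 kg/d.
Net biomass production P_X = Y_obs × Q·(S₀ − S) = 0.2083 × 470.3 = 97.97 kg VSS/d.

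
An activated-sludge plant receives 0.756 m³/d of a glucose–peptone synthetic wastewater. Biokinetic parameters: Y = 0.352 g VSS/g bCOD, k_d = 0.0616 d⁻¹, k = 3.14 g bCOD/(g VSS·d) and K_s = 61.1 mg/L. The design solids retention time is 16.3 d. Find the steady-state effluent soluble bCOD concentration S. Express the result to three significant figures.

Effluent substrate depends only on kinetics and SRT: S = K_s(1 + k_d θ_c) / [θ_c(Yk − k_d) − 1] = 61.1 × (1 + 0.0616 × 16.3) / [16.3 × (0.352 × 3.14 − 0.0616) − 1] = 122.4 / 16.01 = 7.647 mg/L.

S ≈ 7.65 mg/L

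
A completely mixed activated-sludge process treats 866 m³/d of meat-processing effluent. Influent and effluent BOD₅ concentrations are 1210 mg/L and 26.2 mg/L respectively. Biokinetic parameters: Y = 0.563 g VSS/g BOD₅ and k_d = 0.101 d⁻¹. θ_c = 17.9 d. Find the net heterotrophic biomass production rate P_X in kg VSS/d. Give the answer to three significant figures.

P_X ≈ 206 kg VSS/d

Y_obs = Y / (1 + k_d θ_c) = 0.563 / (1 + 0.101 × 17.9) = 0.563 / 2.808 = 0.2005.
Mass of BOD₅ removed per day: Q(S₀ − S) = 866 × 1184 g/m³ = 1025 kg/d.
Net biomass production P_X = Y_obs × Q·(S₀ − S) = 0.2005 × 1025 = 205.6 kg VSS/d.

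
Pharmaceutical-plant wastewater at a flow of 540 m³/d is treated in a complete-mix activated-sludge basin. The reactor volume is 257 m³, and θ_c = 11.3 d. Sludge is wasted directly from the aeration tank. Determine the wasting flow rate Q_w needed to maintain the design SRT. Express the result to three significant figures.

For wasting at MLVSS concentration, Q_w = V/θ_c = 257.0/11.3 = 22.74 m³/d.

Q_w ≈ 22.7 m³/d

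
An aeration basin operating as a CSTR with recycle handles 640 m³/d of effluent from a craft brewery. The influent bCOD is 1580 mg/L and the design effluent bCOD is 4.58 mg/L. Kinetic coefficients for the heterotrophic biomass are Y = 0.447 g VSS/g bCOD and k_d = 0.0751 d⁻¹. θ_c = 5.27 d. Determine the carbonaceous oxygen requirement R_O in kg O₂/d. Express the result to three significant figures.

Correct the yield for decay: Y_obs = Y/(1 + k_d θ_c) = 0.447 / (1 + 0.0751 × 5.27) = 0.447 / 1.396 = 0.3203.
Q·(S₀ − S) = 640 × (1580 − 4.58) × 10⁻³ = 1008 kg/d removed.
P_X = Y_obs·Q·(S₀ − S) = 0.3203 × 1008 = 322.9 kg VSS/d.
R_O = Q·ΔS − 1.42 P_X = 1008 − 458.5 = 549.8 kg O₂/d.

R_O ≈ 550 kg O₂/d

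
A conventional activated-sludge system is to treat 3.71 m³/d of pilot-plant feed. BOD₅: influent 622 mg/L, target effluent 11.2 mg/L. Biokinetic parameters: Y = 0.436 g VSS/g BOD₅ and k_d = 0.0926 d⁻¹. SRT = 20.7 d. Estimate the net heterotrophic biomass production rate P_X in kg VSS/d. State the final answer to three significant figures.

Observed yield with endogenous decay: Y_obs = Y / (1 + k_d·θ_c) = 0.436 / (1 + 0.0926 × 20.7) = 0.436 / 2.917 = 0.1495 g VSS/g BOD₅.
Q·(S₀ − S) = 3.71 × (622 − 11.2) × 10⁻³ = 2.266 kg/d removed.
Net biomass production P_X = Y_obs × Q·(S₀ − S) = 0.1495 × 2.266 = 0.3387 kg VSS/d.

P_X ≈ 0.339 kg VSS/d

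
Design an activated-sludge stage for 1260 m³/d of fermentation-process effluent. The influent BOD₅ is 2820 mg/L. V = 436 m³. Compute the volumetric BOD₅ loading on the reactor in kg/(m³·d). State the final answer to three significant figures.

L_v ≈ 8.15 kg BOD₅/(m³·d)

Volumetric loading L_v = Q·S₀ / V = 1260 × 2820 g/m³ / 436.0 m³ = 8150 g/(m³·d) = 8.150 kg BOD₅/(m³·d).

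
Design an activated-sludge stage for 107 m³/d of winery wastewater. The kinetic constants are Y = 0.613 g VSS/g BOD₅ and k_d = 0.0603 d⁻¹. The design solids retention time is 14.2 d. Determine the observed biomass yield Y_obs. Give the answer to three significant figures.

Y_obs ≈ 0.330 g VSS/g BOD₅

The observed yield is Y_obs = Y/(1 + k_d·θ_c) = 0.613 / (1 + 0.0603 × 14.2) = 0.613 / 1.856 = 0.3302 g VSS per g BOD₅ removed.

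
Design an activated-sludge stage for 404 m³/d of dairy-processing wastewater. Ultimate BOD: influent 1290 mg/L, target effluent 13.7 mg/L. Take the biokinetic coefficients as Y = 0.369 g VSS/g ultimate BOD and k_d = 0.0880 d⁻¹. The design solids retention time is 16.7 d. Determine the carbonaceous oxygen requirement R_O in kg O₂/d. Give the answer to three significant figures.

R_O ≈ 406 kg O₂/d

Observed yield with endogenous decay: Y_obs = Y / (1 + k_d·θ_c) = 0.369 / (1 + 0.0880 × 16.7) = 0.369 / 2.470 = 0.1494 g VSS/g ultimate BOD.
ΔS = 1290 − 13.7 = 1276 mg/L, so the substrate removal rate is 404 × 1276/1000 = 515.6 kg ultimate BOD/d.
Biomass synthesised: P_X = Y_obs × 515.6 = 77.04 kg VSS/d.
Carbonaceous O₂ demand = substrate oxidised − cell-mass equivalent = 515.6 − 1.42 × 77.04 = 406.2 kg O₂/d.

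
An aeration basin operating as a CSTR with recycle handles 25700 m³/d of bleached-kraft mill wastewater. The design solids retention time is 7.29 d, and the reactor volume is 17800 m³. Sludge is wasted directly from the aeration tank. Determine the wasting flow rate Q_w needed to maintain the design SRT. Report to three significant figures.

With mixed-liquor wasting, θ_c = V/Q_w, so Q_w = V/θ_c = 17800/7.29 = 2442 m³/d.

Q_w ≈ 2440 m³/d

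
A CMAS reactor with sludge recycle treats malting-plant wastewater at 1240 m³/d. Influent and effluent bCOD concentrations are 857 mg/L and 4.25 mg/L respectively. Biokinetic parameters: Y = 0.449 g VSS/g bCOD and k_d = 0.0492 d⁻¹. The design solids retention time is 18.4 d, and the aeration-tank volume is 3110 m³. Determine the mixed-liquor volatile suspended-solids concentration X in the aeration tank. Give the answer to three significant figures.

From V·X·(1 + k_d·θ_c) = Y·Q·(S₀ − S)·θ_c: X = 0.449 × 1240 × (857 − 4.25) × 18.4 / [3110 × (1 + 0.0492 × 18.4)] = 1474 mg/L.

X ≈ 1470 mg/L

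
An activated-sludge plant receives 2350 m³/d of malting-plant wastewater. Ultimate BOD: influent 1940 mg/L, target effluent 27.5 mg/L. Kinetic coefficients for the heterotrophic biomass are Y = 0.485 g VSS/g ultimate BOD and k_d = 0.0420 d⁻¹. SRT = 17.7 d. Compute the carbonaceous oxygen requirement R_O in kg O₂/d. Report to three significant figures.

The observed yield is Y_obs = Y/(1 + k_d·θ_c) = 0.485 / (1 + 0.0420 × 17.7) = 0.485 / 1.743 = 0.2782 g VSS per g ultimate BOD removed.
Mass of ultimate BOD removed per day: Q(S₀ − S) = 2350 × 1912 g/m³ = 4494 kg/d.
Net sludge production P_X = 0.2782 × 4494 = 1250 kg VSS/d.
R_O = Q·ΔS − 1.42 P_X = 4494 − 1775 = 2719 kg O₂/d.

R_O ≈ 2720 kg O₂/d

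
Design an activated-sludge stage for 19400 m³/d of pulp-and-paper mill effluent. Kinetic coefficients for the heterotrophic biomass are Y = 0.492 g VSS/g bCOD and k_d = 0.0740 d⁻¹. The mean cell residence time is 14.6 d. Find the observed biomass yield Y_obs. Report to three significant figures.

Y_obs ≈ 0.236 g VSS/g bCOD

Correct the yield for decay: Y_obs = Y/(1 + k_d θ_c) = 0.492 / (1 + 0.0740 × 14.6) = 0.492 / 2.080 = 0.2365.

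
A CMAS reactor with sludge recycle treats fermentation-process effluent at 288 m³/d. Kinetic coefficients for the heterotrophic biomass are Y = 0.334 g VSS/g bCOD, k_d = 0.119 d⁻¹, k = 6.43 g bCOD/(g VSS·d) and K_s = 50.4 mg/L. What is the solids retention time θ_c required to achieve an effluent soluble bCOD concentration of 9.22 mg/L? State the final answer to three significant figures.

From 1/θ_c = Y·k·S/(K_s + S) − k_d: Y·k·S/(K_s+S) = 0.334 × 6.43 × 9.22 / (50.4 + 9.22) = 0.3321 d⁻¹.
θ_c = 1/(μ − k_d) = 1/(0.3321 − 0.119) = 1/0.2131 = 4.692 d.

θ_c ≈ 4.69 d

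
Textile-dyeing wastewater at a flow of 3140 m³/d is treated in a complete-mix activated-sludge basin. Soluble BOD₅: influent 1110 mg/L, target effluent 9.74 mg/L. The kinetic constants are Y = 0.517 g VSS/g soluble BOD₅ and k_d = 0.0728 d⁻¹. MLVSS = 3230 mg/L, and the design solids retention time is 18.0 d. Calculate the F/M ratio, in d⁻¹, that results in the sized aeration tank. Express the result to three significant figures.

Rearranging the biomass balance for a CMAS with decay, V = Y·Q·ΔS·θ_c / [X·(1+k_d θ_c)] = 0.517 × 3140 × (1110 − 9.74) × 18.0 / [3230 × (1 + 0.0728 × 18.0)] = 3.22×10^7 / 7463 = 4308 m³.
Food-to-microorganism ratio F/M = Q S₀ / (V X) = 3140 × 1110 / (4308 × 3230) = 0.2505 d⁻¹.

F/M ≈ 0.250 d⁻¹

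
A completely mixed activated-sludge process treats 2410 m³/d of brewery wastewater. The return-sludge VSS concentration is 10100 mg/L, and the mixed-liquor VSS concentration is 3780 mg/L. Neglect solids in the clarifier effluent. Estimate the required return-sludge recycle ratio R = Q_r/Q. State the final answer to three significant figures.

R ≈ 0.598

Mass balance around the secondary clarifier (neglecting effluent solids): R = X / (X_r − X) = 3780 / (10100 − 3780) = 0.5981.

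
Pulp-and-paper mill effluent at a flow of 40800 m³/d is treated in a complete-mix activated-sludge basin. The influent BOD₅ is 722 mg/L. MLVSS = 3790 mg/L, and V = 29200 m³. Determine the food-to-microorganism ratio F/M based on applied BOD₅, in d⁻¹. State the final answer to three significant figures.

F/M = Q·S₀ / (V·X) = 40800 × 722 / (29200 × 3790) = 0.2662 g BOD₅·(g VSS·d)⁻¹.

F/M ≈ 0.266 d⁻¹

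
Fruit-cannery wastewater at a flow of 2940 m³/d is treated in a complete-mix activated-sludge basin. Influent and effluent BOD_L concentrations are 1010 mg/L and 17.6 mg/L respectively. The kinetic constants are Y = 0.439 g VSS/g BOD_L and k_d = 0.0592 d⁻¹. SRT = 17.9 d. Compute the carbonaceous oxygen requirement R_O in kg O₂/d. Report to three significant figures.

Correct the yield for decay: Y_obs = Y/(1 + k_d θ_c) = 0.439 / (1 + 0.0592 × 17.9) = 0.439 / 2.060 = 0.2131.
Q·(S₀ − S) = 2940 × (1010 − 17.6) × 10⁻³ = 2918 kg/d removed.
P_X = Y_obs·Q·(S₀ − S) = 0.2131 × 2918 = 621.9 kg VSS/d.
R_O = Q·(S₀ − S) − 1.42·P_X = 2918 − 1.42 × 621.9 = 2035 kg O₂/d.

R_O ≈ 2030 kg O₂/d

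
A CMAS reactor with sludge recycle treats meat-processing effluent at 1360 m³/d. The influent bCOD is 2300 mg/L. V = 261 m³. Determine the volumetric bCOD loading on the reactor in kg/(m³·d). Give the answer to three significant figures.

Volumetric loading L_v = Q·S₀ / V = 1360 × 2300 g/m³ / 261.0 m³ = 11985 g/(m³·d) = 11.98 kg bCOD/(m³·d).

L_v ≈ 12.0 kg bCOD/(m³·d)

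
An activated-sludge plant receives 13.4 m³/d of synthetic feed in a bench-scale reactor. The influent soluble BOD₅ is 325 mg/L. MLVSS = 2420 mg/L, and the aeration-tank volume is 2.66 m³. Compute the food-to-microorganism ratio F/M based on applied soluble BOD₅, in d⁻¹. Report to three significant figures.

F/M ≈ 0.677 d⁻¹

F/M = applied load / biomass = Q·S₀/(V·X) = 13.4 × 325 / (2.660 × 2420) = 0.6765 d⁻¹.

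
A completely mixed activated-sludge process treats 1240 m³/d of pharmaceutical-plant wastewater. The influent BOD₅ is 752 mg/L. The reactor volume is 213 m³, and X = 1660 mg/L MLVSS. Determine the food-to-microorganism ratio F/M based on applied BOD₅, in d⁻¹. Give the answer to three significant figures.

F/M = applied load / biomass = Q·S₀/(V·X) = 1240 × 752 / (213.0 × 1660) = 2.637 d⁻¹.

F/M ≈ 2.64 d⁻¹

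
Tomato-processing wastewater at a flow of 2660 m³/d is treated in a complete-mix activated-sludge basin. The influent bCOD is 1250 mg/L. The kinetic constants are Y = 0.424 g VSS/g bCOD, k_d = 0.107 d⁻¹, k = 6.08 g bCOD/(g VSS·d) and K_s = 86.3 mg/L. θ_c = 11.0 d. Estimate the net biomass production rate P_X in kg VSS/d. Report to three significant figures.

For a completely mixed reactor with recycle the Lawrence–McCarty relation gives S = K_s·(1 + k_d·θ_c) / [θ_c·(Y·k − k_d) − 1] = 86.3 × (1 + 0.107 × 11.0) / [11.0 × (0.424 × 6.08 − 0.107) − 1] = 187.9 / 26.18 = 7.176 mg/L.
Observed yield with endogenous decay: Y_obs = Y / (1 + k_d·θ_c) = 0.424 / (1 + 0.107 × 11.0) = 0.424 / 2.177 = 0.1948 g VSS/g bCOD.
ΔS = 1250 − 7.18 = 1243 mg/L, so the substrate removal rate is 2660 × 1243/1000 = 3306 kg bCOD/d.
Net biomass production P_X = Y_obs × Q·(S₀ − S) = 0.1948 × 3306 = 643.9 kg VSS/d.

P_X ≈ 644 kg VSS/d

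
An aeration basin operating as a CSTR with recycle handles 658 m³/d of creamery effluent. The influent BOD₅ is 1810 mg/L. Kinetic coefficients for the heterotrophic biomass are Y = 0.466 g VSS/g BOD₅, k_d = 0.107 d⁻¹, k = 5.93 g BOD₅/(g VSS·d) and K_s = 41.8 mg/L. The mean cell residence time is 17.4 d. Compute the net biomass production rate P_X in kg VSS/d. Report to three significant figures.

P_X ≈ 194 kg VSS/d

From the Monod/SRT balance for a CMAS, S = K_s·(1+k_d θ_c)/[θ_c·(Y k − k_d) − 1] = 41.8 × (1 + 0.107 × 17.4) / [17.4 × (0.466 × 5.93 − 0.107) − 1] = 119.6 / 45.22 = 2.645 mg/L.
The observed yield is Y_obs = Y/(1 + k_d·θ_c) = 0.466 / (1 + 0.107 × 17.4) = 0.466 / 2.862 = 0.1628 g VSS per g BOD₅ removed.
ΔS = 1810 − 2.65 = 1807 mg/L, so the substrate removal rate is 658 × 1807/1000 = 1189 kg BOD₅/d.
Biomass produced: P_X = Y_obs·Q·ΔS = 0.1628 × 1189 ≈ 193.6 kg VSS/d.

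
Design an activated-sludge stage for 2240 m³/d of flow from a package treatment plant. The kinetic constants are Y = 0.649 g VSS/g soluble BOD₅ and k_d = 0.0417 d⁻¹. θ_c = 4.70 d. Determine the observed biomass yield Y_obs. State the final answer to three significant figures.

Y_obs ≈ 0.543 g VSS/g soluble BOD₅

The observed yield is Y_obs = Y/(1 + k_d·θ_c) = 0.649 / (1 + 0.0417 × 4.70) = 0.649 / 1.196 = 0.5426 g VSS per g soluble BOD₅ removed.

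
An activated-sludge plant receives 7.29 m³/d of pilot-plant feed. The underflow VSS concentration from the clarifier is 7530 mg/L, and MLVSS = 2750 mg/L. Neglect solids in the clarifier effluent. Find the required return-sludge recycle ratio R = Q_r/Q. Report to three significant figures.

Mass balance around the secondary clarifier (neglecting effluent solids): R = X / (X_r − X) = 2750 / (7530 − 2750) = 0.5753.

R ≈ 0.575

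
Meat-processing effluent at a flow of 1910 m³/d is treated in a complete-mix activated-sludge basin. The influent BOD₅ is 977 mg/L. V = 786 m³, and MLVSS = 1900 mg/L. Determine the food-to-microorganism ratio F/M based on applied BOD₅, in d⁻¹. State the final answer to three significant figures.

F/M = applied load / biomass = Q·S₀/(V·X) = 1910 × 977 / (786.0 × 1900) = 1.250 d⁻¹.

F/M ≈ 1.25 d⁻¹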